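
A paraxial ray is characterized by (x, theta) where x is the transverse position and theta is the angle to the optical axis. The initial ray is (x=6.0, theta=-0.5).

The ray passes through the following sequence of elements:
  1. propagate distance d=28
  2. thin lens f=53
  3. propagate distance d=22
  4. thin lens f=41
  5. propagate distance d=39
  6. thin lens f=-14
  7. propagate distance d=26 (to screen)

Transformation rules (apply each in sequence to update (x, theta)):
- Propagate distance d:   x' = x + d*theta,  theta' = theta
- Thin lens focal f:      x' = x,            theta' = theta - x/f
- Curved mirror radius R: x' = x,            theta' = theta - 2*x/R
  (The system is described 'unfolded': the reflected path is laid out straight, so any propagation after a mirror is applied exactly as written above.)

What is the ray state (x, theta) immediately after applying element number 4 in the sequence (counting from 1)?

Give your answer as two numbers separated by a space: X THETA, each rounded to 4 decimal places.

Answer: -15.6792 0.0334

Derivation:
Initial: x=6.0000 theta=-0.5000
After 1 (propagate distance d=28): x=-8.0000 theta=-0.5000
After 2 (thin lens f=53): x=-8.0000 theta=-37/106 (≈-0.3491)
After 3 (propagate distance d=22): x=-831/53 (≈-15.6792) theta=-37/106 (≈-0.3491)
After 4 (thin lens f=41): x=-831/53 (≈-15.6792) theta=145/4346 (≈0.0334)
Rounded to 4 decimal places: x = -15.6792, theta = 0.0334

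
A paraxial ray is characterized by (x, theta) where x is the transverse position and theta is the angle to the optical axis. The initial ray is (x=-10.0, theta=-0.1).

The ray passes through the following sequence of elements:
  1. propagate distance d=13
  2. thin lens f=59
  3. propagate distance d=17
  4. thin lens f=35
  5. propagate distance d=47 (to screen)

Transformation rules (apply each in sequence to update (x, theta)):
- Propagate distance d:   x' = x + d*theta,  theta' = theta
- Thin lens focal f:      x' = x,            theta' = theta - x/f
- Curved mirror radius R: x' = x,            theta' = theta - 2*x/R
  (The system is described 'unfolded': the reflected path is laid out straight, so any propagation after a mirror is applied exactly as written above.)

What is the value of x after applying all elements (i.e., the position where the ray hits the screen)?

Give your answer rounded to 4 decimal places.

Answer: 7.6425

Derivation:
Initial: x=-10.0000 theta=-0.1000
After 1 (propagate distance d=13): x=-11.3000 theta=-0.1000
After 2 (thin lens f=59): x=-11.3000 theta=27/295 (≈0.0915)
After 3 (propagate distance d=17): x=-5749/590 (≈-9.7441) theta=27/295 (≈0.0915)
After 4 (thin lens f=35): x=-5749/590 (≈-9.7441) theta=7639/20650 (≈0.3699)
After 5 (propagate distance d=47 (to screen)): x=78909/10325 (≈7.6425) theta=7639/20650 (≈0.3699)
Rounded to 4 decimal places: x = 7.6425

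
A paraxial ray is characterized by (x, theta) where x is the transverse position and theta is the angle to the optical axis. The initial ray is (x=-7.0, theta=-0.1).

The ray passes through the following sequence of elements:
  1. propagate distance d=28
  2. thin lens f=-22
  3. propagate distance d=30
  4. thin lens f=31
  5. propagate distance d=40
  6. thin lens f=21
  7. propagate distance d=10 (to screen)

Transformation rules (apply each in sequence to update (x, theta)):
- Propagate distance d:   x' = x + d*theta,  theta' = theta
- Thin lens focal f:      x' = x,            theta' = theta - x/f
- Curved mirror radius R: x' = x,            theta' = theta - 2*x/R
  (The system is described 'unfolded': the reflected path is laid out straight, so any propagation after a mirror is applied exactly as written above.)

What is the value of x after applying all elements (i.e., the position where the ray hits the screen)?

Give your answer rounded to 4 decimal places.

Initial: x=-7.0000 theta=-0.1000
After 1 (propagate distance d=28): x=-9.8000 theta=-0.1000
After 2 (thin lens f=-22): x=-9.8000 theta=-6/11 (≈-0.5455)
After 3 (propagate distance d=30): x=-1439/55 (≈-26.1636) theta=-6/11 (≈-0.5455)
After 4 (thin lens f=31): x=-1439/55 (≈-26.1636) theta=509/1705 (≈0.2985)
After 5 (propagate distance d=40): x=-24249/1705 (≈-14.2223) theta=509/1705 (≈0.2985)
After 6 (thin lens f=21): x=-24249/1705 (≈-14.2223) theta=11646/11935 (≈0.9758)
After 7 (propagate distance d=10 (to screen)): x=-53283/11935 (≈-4.4644) theta=11646/11935 (≈0.9758)
Rounded to 4 decimal places: x = -4.4644

Answer: -4.4644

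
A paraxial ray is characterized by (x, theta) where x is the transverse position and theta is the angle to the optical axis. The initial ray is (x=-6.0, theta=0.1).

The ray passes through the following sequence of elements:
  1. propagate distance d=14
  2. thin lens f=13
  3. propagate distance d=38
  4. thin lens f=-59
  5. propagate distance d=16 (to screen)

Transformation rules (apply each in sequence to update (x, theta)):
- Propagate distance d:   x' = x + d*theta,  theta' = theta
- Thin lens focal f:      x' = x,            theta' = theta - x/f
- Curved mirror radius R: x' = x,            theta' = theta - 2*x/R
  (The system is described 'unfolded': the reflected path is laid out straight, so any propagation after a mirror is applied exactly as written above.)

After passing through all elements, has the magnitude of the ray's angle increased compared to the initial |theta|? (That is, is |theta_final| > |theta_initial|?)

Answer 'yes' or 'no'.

Answer: yes

Derivation:
Initial: x=-6.0000 theta=0.1000
After 1 (propagate distance d=14): x=-4.6000 theta=0.1000
After 2 (thin lens f=13): x=-4.6000 theta=59/130 (≈0.4538)
After 3 (propagate distance d=38): x=822/65 (≈12.6462) theta=59/130 (≈0.4538)
After 4 (thin lens f=-59): x=822/65 (≈12.6462) theta=1025/1534 (≈0.6682)
After 5 (propagate distance d=16 (to screen)): x=89498/3835 (≈23.3372) theta=1025/1534 (≈0.6682)
|theta_initial|=0.1000 |theta_final|=1025/1534 (≈0.6682) -> increased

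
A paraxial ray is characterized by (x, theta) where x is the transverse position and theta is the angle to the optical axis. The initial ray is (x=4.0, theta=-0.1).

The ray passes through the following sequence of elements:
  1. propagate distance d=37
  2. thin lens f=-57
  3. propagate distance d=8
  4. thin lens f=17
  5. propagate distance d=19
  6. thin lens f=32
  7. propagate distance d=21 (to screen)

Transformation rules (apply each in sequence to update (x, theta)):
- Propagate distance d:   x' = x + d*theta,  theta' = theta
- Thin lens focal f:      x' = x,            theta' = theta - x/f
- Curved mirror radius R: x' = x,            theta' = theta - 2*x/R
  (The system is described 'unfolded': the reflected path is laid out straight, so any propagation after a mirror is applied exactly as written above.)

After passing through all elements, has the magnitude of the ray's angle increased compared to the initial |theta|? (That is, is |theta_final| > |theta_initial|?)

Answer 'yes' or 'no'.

Initial: x=4.0000 theta=-0.1000
After 1 (propagate distance d=37): x=0.3000 theta=-0.1000
After 2 (thin lens f=-57): x=0.3000 theta=-9/95 (≈-0.0947)
After 3 (propagate distance d=8): x=-87/190 (≈-0.4579) theta=-9/95 (≈-0.0947)
After 4 (thin lens f=17): x=-87/190 (≈-0.4579) theta=-219/3230 (≈-0.0678)
After 5 (propagate distance d=19): x=-564/323 (≈-1.7461) theta=-219/3230 (≈-0.0678)
After 6 (thin lens f=32): x=-564/323 (≈-1.7461) theta=-9/680 (≈-0.0132)
After 7 (propagate distance d=21 (to screen)): x=-26151/12920 (≈-2.0241) theta=-9/680 (≈-0.0132)
|theta_initial|=0.1000 |theta_final|=9/680 (≈0.0132) -> not increased

Answer: no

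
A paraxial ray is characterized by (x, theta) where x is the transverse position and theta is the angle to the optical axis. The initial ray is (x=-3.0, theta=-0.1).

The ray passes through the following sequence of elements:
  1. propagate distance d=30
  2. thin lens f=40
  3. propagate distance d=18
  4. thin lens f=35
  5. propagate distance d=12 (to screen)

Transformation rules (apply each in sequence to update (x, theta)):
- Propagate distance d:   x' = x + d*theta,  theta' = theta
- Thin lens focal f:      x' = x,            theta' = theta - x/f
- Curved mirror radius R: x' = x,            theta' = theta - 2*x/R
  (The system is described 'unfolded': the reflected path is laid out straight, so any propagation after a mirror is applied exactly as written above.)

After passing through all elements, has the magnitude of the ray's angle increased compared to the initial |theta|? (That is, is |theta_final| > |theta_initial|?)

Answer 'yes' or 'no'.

Initial: x=-3.0000 theta=-0.1000
After 1 (propagate distance d=30): x=-6.0000 theta=-0.1000
After 2 (thin lens f=40): x=-6.0000 theta=0.0500
After 3 (propagate distance d=18): x=-5.1000 theta=0.0500
After 4 (thin lens f=35): x=-5.1000 theta=137/700 (≈0.1957)
After 5 (propagate distance d=12 (to screen)): x=-963/350 (≈-2.7514) theta=137/700 (≈0.1957)
|theta_initial|=0.1000 |theta_final|=137/700 (≈0.1957) -> increased

Answer: yes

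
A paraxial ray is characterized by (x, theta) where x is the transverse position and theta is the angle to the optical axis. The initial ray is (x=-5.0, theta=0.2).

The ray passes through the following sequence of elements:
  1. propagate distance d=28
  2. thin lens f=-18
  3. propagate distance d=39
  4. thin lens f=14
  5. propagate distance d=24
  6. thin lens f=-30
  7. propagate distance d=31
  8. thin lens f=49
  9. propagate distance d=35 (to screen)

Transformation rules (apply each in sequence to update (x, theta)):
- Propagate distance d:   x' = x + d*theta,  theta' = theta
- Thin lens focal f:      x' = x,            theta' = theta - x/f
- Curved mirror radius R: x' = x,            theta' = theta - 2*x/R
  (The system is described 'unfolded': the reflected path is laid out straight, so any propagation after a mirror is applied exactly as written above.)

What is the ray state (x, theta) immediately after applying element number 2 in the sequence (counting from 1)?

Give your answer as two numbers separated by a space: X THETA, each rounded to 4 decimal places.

Initial: x=-5.0000 theta=0.2000
After 1 (propagate distance d=28): x=0.6000 theta=0.2000
After 2 (thin lens f=-18): x=0.6000 theta=7/30 (≈0.2333)
Rounded to 4 decimal places: x = 0.6000, theta = 0.2333

Answer: 0.6000 0.2333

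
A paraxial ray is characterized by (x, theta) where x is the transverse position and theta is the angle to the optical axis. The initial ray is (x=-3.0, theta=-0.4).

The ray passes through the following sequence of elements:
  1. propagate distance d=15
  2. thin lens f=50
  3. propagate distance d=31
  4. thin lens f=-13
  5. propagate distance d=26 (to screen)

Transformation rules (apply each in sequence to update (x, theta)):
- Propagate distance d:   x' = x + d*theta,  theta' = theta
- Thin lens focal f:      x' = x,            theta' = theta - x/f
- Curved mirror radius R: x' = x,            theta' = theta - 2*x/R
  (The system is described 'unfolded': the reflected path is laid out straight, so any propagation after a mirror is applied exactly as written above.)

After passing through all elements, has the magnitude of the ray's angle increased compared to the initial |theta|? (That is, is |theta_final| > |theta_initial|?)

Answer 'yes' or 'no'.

Initial: x=-3.0000 theta=-0.4000
After 1 (propagate distance d=15): x=-9.0000 theta=-0.4000
After 2 (thin lens f=50): x=-9.0000 theta=-0.2200
After 3 (propagate distance d=31): x=-15.8200 theta=-0.2200
After 4 (thin lens f=-13): x=-15.8200 theta=-467/325 (≈-1.4369)
After 5 (propagate distance d=26 (to screen)): x=-53.1800 theta=-467/325 (≈-1.4369)
|theta_initial|=0.4000 |theta_final|=467/325 (≈1.4369) -> increased

Answer: yes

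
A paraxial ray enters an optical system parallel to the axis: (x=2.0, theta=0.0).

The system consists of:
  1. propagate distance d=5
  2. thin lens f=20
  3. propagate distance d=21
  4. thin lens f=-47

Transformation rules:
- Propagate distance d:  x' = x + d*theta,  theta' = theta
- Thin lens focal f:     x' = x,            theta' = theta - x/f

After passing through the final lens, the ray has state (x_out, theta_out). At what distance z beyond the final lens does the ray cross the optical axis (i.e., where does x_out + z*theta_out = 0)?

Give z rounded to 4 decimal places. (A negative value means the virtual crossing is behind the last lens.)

Answer: -0.9792

Derivation:
Initial: x=2.0000 theta=0.0000
After 1 (propagate distance d=5): x=2.0000 theta=0.0000
After 2 (thin lens f=20): x=2.0000 theta=-0.1000
After 3 (propagate distance d=21): x=-0.1000 theta=-0.1000
After 4 (thin lens f=-47): x=-0.1000 theta=-24/235 (≈-0.1021)
z_focus = -x_out/theta_out = -(-0.1000)/(-24/235) = -47/48 ≈ -0.9792
Rounded to 4 decimal places: z = -0.9792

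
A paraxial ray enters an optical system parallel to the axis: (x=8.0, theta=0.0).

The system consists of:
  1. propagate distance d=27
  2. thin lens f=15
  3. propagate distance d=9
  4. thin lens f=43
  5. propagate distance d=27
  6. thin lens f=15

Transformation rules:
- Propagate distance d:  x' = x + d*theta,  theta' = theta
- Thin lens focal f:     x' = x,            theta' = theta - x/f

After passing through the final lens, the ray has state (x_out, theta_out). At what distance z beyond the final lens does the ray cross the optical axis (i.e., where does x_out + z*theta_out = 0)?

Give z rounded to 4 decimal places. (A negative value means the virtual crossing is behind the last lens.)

Answer: 48.4091

Derivation:
Initial: x=8.0000 theta=0.0000
After 1 (propagate distance d=27): x=8.0000 theta=0.0000
After 2 (thin lens f=15): x=8.0000 theta=-8/15 (≈-0.5333)
After 3 (propagate distance d=9): x=3.2000 theta=-8/15 (≈-0.5333)
After 4 (thin lens f=43): x=3.2000 theta=-392/645 (≈-0.6078)
After 5 (propagate distance d=27): x=-568/43 (≈-13.2093) theta=-392/645 (≈-0.6078)
After 6 (thin lens f=15): x=-568/43 (≈-13.2093) theta=176/645 (≈0.2729)
z_focus = -x_out/theta_out = -(-568/43)/(176/645) = 1065/22 ≈ 48.4091
Rounded to 4 decimal places: z = 48.4091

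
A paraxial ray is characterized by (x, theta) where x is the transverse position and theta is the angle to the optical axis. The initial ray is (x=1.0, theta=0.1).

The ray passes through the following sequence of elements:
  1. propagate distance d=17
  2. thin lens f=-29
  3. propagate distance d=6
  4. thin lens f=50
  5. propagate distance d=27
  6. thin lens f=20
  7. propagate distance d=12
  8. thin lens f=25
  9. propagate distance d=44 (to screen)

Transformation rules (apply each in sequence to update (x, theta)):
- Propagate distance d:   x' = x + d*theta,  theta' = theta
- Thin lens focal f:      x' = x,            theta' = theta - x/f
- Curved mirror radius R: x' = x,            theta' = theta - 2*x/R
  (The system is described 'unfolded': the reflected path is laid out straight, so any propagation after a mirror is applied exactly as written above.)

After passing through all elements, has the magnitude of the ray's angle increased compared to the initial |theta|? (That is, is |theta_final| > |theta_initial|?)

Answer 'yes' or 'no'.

Answer: yes

Derivation:
Initial: x=1.0000 theta=0.1000
After 1 (propagate distance d=17): x=2.7000 theta=0.1000
After 2 (thin lens f=-29): x=2.7000 theta=28/145 (≈0.1931)
After 3 (propagate distance d=6): x=1119/290 (≈3.8586) theta=28/145 (≈0.1931)
After 4 (thin lens f=50): x=1119/290 (≈3.8586) theta=1681/14500 (≈0.1159)
After 5 (propagate distance d=27): x=101337/14500 (≈6.9888) theta=1681/14500 (≈0.1159)
After 6 (thin lens f=20): x=101337/14500 (≈6.9888) theta=-67717/290000 (≈-0.2335)
After 7 (propagate distance d=12): x=151767/36250 (≈4.1867) theta=-67717/290000 (≈-0.2335)
After 8 (thin lens f=25): x=151767/36250 (≈4.1867) theta=-2907061/7250000 (≈-0.4010)
After 9 (propagate distance d=44 (to screen)): x=-24389321/1812500 (≈-13.4562) theta=-2907061/7250000 (≈-0.4010)
|theta_initial|=0.1000 |theta_final|=2907061/7250000 (≈0.4010) -> increased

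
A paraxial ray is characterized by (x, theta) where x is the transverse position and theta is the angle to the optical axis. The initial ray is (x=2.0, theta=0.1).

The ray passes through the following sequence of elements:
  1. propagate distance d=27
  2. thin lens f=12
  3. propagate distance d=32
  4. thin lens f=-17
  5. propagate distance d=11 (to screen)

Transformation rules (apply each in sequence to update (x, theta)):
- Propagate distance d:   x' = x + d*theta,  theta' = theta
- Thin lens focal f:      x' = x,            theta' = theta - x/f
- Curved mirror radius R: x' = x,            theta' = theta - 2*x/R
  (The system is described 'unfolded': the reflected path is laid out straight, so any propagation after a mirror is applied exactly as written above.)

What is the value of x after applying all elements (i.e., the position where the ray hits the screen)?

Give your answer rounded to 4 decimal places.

Initial: x=2.0000 theta=0.1000
After 1 (propagate distance d=27): x=4.7000 theta=0.1000
After 2 (thin lens f=12): x=4.7000 theta=-7/24 (≈-0.2917)
After 3 (propagate distance d=32): x=-139/30 (≈-4.6333) theta=-7/24 (≈-0.2917)
After 4 (thin lens f=-17): x=-139/30 (≈-4.6333) theta=-1151/2040 (≈-0.5642)
After 5 (propagate distance d=11 (to screen)): x=-7371/680 (≈-10.8397) theta=-1151/2040 (≈-0.5642)
Rounded to 4 decimal places: x = -10.8397

Answer: -10.8397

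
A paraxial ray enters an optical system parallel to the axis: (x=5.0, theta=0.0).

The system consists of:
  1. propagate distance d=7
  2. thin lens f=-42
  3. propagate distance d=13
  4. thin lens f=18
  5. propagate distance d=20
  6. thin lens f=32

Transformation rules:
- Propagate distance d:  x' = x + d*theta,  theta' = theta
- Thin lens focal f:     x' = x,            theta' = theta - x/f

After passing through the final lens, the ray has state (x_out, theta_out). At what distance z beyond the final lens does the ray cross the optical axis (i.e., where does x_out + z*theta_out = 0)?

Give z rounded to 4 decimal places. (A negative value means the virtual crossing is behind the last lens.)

Answer: 5.5788

Derivation:
Initial: x=5.0000 theta=0.0000
After 1 (propagate distance d=7): x=5.0000 theta=0.0000
After 2 (thin lens f=-42): x=5.0000 theta=5/42 (≈0.1190)
After 3 (propagate distance d=13): x=275/42 (≈6.5476) theta=5/42 (≈0.1190)
After 4 (thin lens f=18): x=275/42 (≈6.5476) theta=-185/756 (≈-0.2447)
After 5 (propagate distance d=20): x=625/378 (≈1.6534) theta=-185/756 (≈-0.2447)
After 6 (thin lens f=32): x=625/378 (≈1.6534) theta=-1195/4032 (≈-0.2964)
z_focus = -x_out/theta_out = -(625/378)/(-1195/4032) = 4000/717 ≈ 5.5788
Rounded to 4 decimal places: z = 5.5788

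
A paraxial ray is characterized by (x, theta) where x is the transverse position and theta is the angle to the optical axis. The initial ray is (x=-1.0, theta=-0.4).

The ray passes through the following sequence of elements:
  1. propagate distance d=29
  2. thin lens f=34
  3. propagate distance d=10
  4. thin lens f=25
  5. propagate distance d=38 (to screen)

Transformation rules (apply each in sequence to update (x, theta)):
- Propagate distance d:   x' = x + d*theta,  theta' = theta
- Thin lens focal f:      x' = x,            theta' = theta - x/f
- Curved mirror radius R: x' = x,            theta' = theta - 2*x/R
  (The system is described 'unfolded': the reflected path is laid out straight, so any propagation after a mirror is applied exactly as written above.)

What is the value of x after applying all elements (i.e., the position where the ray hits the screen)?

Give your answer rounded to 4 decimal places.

Answer: 5.5873

Derivation:
Initial: x=-1.0000 theta=-0.4000
After 1 (propagate distance d=29): x=-12.6000 theta=-0.4000
After 2 (thin lens f=34): x=-12.6000 theta=-1/34 (≈-0.0294)
After 3 (propagate distance d=10): x=-1096/85 (≈-12.8941) theta=-1/34 (≈-0.0294)
After 4 (thin lens f=25): x=-1096/85 (≈-12.8941) theta=2067/4250 (≈0.4864)
After 5 (propagate distance d=38 (to screen)): x=11873/2125 (≈5.5873) theta=2067/4250 (≈0.4864)
Rounded to 4 decimal places: x = 5.5873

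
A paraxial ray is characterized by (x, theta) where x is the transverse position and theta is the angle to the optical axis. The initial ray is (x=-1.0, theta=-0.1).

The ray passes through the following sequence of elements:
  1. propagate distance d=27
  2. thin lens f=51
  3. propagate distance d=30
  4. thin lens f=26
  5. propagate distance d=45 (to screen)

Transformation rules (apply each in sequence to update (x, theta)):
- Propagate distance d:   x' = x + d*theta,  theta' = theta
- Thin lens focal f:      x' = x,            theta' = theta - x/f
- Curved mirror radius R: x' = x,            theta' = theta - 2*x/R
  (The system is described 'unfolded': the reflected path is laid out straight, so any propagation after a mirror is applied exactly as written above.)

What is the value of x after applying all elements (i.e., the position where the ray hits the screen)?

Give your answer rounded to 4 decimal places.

Answer: 2.0704

Derivation:
Initial: x=-1.0000 theta=-0.1000
After 1 (propagate distance d=27): x=-3.7000 theta=-0.1000
After 2 (thin lens f=51): x=-3.7000 theta=-7/255 (≈-0.0275)
After 3 (propagate distance d=30): x=-769/170 (≈-4.5235) theta=-7/255 (≈-0.0275)
After 4 (thin lens f=26): x=-769/170 (≈-4.5235) theta=1943/13260 (≈0.1465)
After 5 (propagate distance d=45 (to screen)): x=9151/4420 (≈2.0704) theta=1943/13260 (≈0.1465)
Rounded to 4 decimal places: x = 2.0704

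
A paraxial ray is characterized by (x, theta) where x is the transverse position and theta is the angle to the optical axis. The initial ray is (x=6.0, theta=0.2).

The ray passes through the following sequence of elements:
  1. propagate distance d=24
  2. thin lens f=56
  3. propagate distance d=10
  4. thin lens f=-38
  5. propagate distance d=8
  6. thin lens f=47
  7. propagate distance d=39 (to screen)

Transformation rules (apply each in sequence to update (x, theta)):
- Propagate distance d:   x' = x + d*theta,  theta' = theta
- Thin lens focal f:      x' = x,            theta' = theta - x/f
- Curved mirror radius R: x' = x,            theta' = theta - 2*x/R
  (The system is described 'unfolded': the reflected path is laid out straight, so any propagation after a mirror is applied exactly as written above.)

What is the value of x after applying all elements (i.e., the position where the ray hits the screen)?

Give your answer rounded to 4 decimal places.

Answer: 13.6858

Derivation:
Initial: x=6.0000 theta=0.2000
After 1 (propagate distance d=24): x=10.8000 theta=0.2000
After 2 (thin lens f=56): x=10.8000 theta=1/140 (≈0.0071)
After 3 (propagate distance d=10): x=761/70 (≈10.8714) theta=1/140 (≈0.0071)
After 4 (thin lens f=-38): x=761/70 (≈10.8714) theta=39/133 (≈0.2932)
After 5 (propagate distance d=8): x=17579/1330 (≈13.2173) theta=39/133 (≈0.2932)
After 6 (thin lens f=47): x=17579/1330 (≈13.2173) theta=751/62510 (≈0.0120)
After 7 (propagate distance d=39 (to screen)): x=427751/31255 (≈13.6858) theta=751/62510 (≈0.0120)
Rounded to 4 decimal places: x = 13.6858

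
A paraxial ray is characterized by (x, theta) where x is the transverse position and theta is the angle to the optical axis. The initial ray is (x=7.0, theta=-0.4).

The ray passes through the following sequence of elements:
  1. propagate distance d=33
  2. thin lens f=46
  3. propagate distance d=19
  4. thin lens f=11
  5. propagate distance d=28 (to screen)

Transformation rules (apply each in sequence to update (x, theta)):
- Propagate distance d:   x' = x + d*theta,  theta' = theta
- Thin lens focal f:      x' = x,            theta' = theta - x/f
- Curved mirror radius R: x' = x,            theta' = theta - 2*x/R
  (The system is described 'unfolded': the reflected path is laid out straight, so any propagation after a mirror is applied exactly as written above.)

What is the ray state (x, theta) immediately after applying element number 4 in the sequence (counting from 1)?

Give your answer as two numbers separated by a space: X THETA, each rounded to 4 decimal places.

Answer: -11.2391 0.7565

Derivation:
Initial: x=7.0000 theta=-0.4000
After 1 (propagate distance d=33): x=-6.2000 theta=-0.4000
After 2 (thin lens f=46): x=-6.2000 theta=-61/230 (≈-0.2652)
After 3 (propagate distance d=19): x=-517/46 (≈-11.2391) theta=-61/230 (≈-0.2652)
After 4 (thin lens f=11): x=-517/46 (≈-11.2391) theta=87/115 (≈0.7565)
Rounded to 4 decimal places: x = -11.2391, theta = 0.7565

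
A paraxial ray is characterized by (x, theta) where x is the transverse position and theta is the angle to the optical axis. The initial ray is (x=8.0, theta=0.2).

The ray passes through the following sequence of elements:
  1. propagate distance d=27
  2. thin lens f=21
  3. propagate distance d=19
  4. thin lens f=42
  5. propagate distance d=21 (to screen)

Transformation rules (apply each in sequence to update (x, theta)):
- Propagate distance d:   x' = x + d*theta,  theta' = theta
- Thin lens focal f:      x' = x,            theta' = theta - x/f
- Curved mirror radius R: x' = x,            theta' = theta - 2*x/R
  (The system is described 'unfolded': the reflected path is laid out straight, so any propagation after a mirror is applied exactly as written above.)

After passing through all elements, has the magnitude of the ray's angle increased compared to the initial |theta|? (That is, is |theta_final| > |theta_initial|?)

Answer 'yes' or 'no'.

Answer: yes

Derivation:
Initial: x=8.0000 theta=0.2000
After 1 (propagate distance d=27): x=13.4000 theta=0.2000
After 2 (thin lens f=21): x=13.4000 theta=-46/105 (≈-0.4381)
After 3 (propagate distance d=19): x=533/105 (≈5.0762) theta=-46/105 (≈-0.4381)
After 4 (thin lens f=42): x=533/105 (≈5.0762) theta=-493/882 (≈-0.5590)
After 5 (propagate distance d=21 (to screen)): x=-1399/210 (≈-6.6619) theta=-493/882 (≈-0.5590)
|theta_initial|=0.2000 |theta_final|=493/882 (≈0.5590) -> increased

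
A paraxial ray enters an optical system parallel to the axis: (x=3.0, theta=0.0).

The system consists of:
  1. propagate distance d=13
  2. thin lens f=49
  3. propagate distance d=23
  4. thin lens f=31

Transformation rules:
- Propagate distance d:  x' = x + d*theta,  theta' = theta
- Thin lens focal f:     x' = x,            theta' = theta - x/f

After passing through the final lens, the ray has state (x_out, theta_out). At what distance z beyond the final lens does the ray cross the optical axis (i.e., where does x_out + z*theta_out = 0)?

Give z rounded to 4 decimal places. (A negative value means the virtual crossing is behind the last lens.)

Answer: 14.1404

Derivation:
Initial: x=3.0000 theta=0.0000
After 1 (propagate distance d=13): x=3.0000 theta=0.0000
After 2 (thin lens f=49): x=3.0000 theta=-3/49 (≈-0.0612)
After 3 (propagate distance d=23): x=78/49 (≈1.5918) theta=-3/49 (≈-0.0612)
After 4 (thin lens f=31): x=78/49 (≈1.5918) theta=-171/1519 (≈-0.1126)
z_focus = -x_out/theta_out = -(78/49)/(-171/1519) = 806/57 ≈ 14.1404
Rounded to 4 decimal places: z = 14.1404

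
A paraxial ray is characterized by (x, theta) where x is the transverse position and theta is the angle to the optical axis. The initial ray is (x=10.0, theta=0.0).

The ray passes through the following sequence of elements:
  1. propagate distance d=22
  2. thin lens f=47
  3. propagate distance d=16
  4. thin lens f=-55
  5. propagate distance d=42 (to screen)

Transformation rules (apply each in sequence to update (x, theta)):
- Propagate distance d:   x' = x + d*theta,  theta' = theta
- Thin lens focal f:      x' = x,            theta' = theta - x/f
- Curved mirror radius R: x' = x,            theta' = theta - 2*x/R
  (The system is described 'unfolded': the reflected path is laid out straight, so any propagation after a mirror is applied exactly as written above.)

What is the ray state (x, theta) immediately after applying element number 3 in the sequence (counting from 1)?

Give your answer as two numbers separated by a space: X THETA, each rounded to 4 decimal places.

Initial: x=10.0000 theta=0.0000
After 1 (propagate distance d=22): x=10.0000 theta=0.0000
After 2 (thin lens f=47): x=10.0000 theta=-10/47 (≈-0.2128)
After 3 (propagate distance d=16): x=310/47 (≈6.5957) theta=-10/47 (≈-0.2128)
Rounded to 4 decimal places: x = 6.5957, theta = -0.2128

Answer: 6.5957 -0.2128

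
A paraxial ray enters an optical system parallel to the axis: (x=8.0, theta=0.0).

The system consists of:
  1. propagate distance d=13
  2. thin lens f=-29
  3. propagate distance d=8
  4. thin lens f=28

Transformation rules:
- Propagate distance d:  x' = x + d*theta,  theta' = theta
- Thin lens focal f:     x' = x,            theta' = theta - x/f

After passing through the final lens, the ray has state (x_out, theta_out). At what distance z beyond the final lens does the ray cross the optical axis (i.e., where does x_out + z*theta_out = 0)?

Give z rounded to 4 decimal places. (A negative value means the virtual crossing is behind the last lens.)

Initial: x=8.0000 theta=0.0000
After 1 (propagate distance d=13): x=8.0000 theta=0.0000
After 2 (thin lens f=-29): x=8.0000 theta=8/29 (≈0.2759)
After 3 (propagate distance d=8): x=296/29 (≈10.2069) theta=8/29 (≈0.2759)
After 4 (thin lens f=28): x=296/29 (≈10.2069) theta=-18/203 (≈-0.0887)
z_focus = -x_out/theta_out = -(296/29)/(-18/203) = 1036/9 ≈ 115.1111
Rounded to 4 decimal places: z = 115.1111

Answer: 115.1111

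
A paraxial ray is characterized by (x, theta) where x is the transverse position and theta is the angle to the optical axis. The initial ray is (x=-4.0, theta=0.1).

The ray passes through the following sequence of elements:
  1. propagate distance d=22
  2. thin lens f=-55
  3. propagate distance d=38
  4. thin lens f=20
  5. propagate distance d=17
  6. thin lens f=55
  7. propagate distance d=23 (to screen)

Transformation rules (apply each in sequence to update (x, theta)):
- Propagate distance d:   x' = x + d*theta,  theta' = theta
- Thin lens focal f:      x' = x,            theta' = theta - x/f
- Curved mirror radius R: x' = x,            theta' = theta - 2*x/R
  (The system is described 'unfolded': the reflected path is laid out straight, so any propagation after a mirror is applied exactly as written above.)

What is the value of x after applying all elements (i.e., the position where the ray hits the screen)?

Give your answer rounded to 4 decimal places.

Answer: 1.4089

Derivation:
Initial: x=-4.0000 theta=0.1000
After 1 (propagate distance d=22): x=-1.8000 theta=0.1000
After 2 (thin lens f=-55): x=-1.8000 theta=37/550 (≈0.0673)
After 3 (propagate distance d=38): x=208/275 (≈0.7564) theta=37/550 (≈0.0673)
After 4 (thin lens f=20): x=208/275 (≈0.7564) theta=81/2750 (≈0.0295)
After 5 (propagate distance d=17): x=3457/2750 (≈1.2571) theta=81/2750 (≈0.0295)
After 6 (thin lens f=55): x=3457/2750 (≈1.2571) theta=499/75625 (≈0.0066)
After 7 (propagate distance d=23 (to screen)): x=213089/151250 (≈1.4089) theta=499/75625 (≈0.0066)
Rounded to 4 decimal places: x = 1.4089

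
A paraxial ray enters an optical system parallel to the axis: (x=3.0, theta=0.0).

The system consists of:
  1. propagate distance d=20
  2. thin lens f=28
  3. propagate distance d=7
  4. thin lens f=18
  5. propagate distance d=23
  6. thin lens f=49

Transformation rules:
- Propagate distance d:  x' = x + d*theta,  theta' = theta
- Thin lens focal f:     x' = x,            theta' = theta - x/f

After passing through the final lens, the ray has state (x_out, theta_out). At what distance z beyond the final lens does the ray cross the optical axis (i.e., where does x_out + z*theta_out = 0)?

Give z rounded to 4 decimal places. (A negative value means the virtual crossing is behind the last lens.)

Answer: -18.2694

Derivation:
Initial: x=3.0000 theta=0.0000
After 1 (propagate distance d=20): x=3.0000 theta=0.0000
After 2 (thin lens f=28): x=3.0000 theta=-3/28 (≈-0.1071)
After 3 (propagate distance d=7): x=2.2500 theta=-3/28 (≈-0.1071)
After 4 (thin lens f=18): x=2.2500 theta=-13/56 (≈-0.2321)
After 5 (propagate distance d=23): x=-173/56 (≈-3.0893) theta=-13/56 (≈-0.2321)
After 6 (thin lens f=49): x=-173/56 (≈-3.0893) theta=-58/343 (≈-0.1691)
z_focus = -x_out/theta_out = -(-173/56)/(-58/343) = -8477/464 ≈ -18.2694
Rounded to 4 decimal places: z = -18.2694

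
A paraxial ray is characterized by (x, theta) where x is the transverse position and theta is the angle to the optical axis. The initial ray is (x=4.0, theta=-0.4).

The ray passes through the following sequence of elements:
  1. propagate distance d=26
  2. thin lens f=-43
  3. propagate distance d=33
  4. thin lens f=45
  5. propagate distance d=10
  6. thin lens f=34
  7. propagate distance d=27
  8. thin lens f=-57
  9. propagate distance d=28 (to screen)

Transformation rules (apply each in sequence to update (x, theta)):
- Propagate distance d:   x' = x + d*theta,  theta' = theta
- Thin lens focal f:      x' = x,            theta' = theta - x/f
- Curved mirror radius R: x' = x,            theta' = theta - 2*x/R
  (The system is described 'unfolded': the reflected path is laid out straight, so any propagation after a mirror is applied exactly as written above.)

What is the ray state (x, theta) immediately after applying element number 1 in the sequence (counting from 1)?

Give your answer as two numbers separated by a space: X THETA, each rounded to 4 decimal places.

Answer: -6.4000 -0.4000

Derivation:
Initial: x=4.0000 theta=-0.4000
After 1 (propagate distance d=26): x=-6.4000 theta=-0.4000
Rounded to 4 decimal places: x = -6.4000, theta = -0.4000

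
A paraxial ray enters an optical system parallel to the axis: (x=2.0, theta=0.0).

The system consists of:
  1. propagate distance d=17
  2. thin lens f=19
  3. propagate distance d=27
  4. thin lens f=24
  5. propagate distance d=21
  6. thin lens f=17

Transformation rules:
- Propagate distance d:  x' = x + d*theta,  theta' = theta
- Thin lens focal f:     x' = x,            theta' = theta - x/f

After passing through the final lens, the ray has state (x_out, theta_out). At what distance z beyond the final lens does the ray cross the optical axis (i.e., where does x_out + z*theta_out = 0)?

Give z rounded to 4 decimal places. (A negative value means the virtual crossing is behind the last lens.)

Initial: x=2.0000 theta=0.0000
After 1 (propagate distance d=17): x=2.0000 theta=0.0000
After 2 (thin lens f=19): x=2.0000 theta=-2/19 (≈-0.1053)
After 3 (propagate distance d=27): x=-16/19 (≈-0.8421) theta=-2/19 (≈-0.1053)
After 4 (thin lens f=24): x=-16/19 (≈-0.8421) theta=-4/57 (≈-0.0702)
After 5 (propagate distance d=21): x=-44/19 (≈-2.3158) theta=-4/57 (≈-0.0702)
After 6 (thin lens f=17): x=-44/19 (≈-2.3158) theta=64/969 (≈0.0660)
z_focus = -x_out/theta_out = -(-44/19)/(64/969) = 35.0625
Rounded to 4 decimal places: z = 35.0625

Answer: 35.0625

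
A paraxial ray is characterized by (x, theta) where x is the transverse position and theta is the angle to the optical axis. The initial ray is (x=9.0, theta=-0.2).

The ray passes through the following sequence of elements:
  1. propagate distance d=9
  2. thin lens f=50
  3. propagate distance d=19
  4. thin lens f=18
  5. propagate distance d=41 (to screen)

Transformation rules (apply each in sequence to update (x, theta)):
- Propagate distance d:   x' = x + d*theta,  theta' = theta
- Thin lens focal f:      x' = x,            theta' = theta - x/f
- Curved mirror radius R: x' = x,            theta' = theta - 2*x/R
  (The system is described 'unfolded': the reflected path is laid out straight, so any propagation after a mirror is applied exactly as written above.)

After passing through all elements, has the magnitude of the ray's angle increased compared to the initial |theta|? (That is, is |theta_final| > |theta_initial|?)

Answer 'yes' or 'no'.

Answer: yes

Derivation:
Initial: x=9.0000 theta=-0.2000
After 1 (propagate distance d=9): x=7.2000 theta=-0.2000
After 2 (thin lens f=50): x=7.2000 theta=-0.3440
After 3 (propagate distance d=19): x=0.6640 theta=-0.3440
After 4 (thin lens f=18): x=0.6640 theta=-857/2250 (≈-0.3809)
After 5 (propagate distance d=41 (to screen)): x=-33643/2250 (≈-14.9524) theta=-857/2250 (≈-0.3809)
|theta_initial|=0.2000 |theta_final|=857/2250 (≈0.3809) -> increased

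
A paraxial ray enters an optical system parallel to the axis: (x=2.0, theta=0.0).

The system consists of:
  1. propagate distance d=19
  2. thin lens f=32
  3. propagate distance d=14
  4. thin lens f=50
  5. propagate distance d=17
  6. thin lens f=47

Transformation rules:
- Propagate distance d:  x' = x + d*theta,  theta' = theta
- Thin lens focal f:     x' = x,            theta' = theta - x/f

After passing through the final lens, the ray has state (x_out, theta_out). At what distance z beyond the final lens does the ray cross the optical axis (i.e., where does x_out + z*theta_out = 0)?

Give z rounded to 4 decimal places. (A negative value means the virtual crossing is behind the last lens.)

Initial: x=2.0000 theta=0.0000
After 1 (propagate distance d=19): x=2.0000 theta=0.0000
After 2 (thin lens f=32): x=2.0000 theta=-0.0625
After 3 (propagate distance d=14): x=1.1250 theta=-0.0625
After 4 (thin lens f=50): x=1.1250 theta=-0.0850
After 5 (propagate distance d=17): x=-0.3200 theta=-0.0850
After 6 (thin lens f=47): x=-0.3200 theta=-147/1880 (≈-0.0782)
z_focus = -x_out/theta_out = -(-0.3200)/(-147/1880) = -3008/735 ≈ -4.0925
Rounded to 4 decimal places: z = -4.0925

Answer: -4.0925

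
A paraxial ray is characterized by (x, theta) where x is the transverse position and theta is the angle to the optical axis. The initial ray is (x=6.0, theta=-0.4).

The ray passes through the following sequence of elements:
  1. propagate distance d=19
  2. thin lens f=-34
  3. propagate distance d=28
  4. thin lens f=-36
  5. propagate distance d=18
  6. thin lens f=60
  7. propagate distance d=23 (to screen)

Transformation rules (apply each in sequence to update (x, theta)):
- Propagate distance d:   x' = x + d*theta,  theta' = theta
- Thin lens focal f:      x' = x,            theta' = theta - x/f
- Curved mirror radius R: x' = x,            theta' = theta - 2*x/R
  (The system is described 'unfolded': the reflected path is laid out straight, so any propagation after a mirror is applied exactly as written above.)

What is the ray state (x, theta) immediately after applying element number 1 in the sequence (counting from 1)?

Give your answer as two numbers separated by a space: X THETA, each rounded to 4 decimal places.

Initial: x=6.0000 theta=-0.4000
After 1 (propagate distance d=19): x=-1.6000 theta=-0.4000
Rounded to 4 decimal places: x = -1.6000, theta = -0.4000

Answer: -1.6000 -0.4000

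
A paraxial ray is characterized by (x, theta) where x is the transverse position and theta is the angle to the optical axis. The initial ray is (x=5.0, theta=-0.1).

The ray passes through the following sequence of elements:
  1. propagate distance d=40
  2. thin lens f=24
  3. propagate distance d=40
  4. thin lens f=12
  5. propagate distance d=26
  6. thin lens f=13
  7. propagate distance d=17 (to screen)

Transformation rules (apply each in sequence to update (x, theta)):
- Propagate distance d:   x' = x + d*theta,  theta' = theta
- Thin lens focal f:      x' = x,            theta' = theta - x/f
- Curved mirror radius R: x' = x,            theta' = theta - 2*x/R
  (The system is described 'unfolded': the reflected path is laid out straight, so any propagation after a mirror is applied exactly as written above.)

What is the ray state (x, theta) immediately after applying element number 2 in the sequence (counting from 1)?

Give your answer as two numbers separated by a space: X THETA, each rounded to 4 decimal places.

Initial: x=5.0000 theta=-0.1000
After 1 (propagate distance d=40): x=1.0000 theta=-0.1000
After 2 (thin lens f=24): x=1.0000 theta=-17/120 (≈-0.1417)
Rounded to 4 decimal places: x = 1.0000, theta = -0.1417

Answer: 1.0000 -0.1417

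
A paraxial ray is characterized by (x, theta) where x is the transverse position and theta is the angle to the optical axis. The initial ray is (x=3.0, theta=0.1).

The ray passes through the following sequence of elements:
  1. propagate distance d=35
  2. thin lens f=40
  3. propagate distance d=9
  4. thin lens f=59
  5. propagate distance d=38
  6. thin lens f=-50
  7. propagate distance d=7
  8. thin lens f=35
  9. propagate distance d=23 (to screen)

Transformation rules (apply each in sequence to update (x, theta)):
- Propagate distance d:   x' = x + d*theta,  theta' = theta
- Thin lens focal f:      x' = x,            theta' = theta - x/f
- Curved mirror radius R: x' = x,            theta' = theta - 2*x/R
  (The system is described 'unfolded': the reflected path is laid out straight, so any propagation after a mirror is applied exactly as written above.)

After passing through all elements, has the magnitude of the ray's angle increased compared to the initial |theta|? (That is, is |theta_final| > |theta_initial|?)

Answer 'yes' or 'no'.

Answer: yes

Derivation:
Initial: x=3.0000 theta=0.1000
After 1 (propagate distance d=35): x=6.5000 theta=0.1000
After 2 (thin lens f=40): x=6.5000 theta=-0.0625
After 3 (propagate distance d=9): x=5.9375 theta=-0.0625
After 4 (thin lens f=59): x=5.9375 theta=-77/472 (≈-0.1631)
After 5 (propagate distance d=38): x=-247/944 (≈-0.2617) theta=-77/472 (≈-0.1631)
After 6 (thin lens f=-50): x=-247/944 (≈-0.2617) theta=-7947/47200 (≈-0.1684)
After 7 (propagate distance d=7): x=-67979/47200 (≈-1.4402) theta=-7947/47200 (≈-0.1684)
After 8 (thin lens f=35): x=-67979/47200 (≈-1.4402) theta=-105083/826000 (≈-0.1272)
After 9 (propagate distance d=23 (to screen)): x=-7213083/1652000 (≈-4.3663) theta=-105083/826000 (≈-0.1272)
|theta_initial|=0.1000 |theta_final|=105083/826000 (≈0.1272) -> increased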